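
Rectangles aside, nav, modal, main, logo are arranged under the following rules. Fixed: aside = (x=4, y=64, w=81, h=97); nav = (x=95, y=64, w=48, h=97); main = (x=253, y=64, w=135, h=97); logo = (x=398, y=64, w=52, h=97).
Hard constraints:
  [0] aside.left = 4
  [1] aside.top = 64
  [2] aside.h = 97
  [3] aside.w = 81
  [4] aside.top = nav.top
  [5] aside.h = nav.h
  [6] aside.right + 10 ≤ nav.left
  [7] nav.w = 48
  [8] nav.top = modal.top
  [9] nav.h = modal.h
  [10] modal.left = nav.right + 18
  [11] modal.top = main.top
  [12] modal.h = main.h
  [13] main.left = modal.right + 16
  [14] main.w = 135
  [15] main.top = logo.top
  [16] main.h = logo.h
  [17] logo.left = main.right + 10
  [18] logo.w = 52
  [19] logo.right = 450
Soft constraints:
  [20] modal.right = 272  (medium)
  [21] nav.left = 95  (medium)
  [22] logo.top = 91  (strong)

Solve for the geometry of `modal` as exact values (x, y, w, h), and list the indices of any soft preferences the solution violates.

1. modal.y = 64  [nav.top = modal.top]
2. modal.h = 97  [nav.h = modal.h]
3. modal.x = 161  [modal.left = nav.right + 18]
4. modal.w = 76  [main.left = modal.right + 16]

modal = (x=161, y=64, w=76, h=97)
violated soft preferences: 20, 22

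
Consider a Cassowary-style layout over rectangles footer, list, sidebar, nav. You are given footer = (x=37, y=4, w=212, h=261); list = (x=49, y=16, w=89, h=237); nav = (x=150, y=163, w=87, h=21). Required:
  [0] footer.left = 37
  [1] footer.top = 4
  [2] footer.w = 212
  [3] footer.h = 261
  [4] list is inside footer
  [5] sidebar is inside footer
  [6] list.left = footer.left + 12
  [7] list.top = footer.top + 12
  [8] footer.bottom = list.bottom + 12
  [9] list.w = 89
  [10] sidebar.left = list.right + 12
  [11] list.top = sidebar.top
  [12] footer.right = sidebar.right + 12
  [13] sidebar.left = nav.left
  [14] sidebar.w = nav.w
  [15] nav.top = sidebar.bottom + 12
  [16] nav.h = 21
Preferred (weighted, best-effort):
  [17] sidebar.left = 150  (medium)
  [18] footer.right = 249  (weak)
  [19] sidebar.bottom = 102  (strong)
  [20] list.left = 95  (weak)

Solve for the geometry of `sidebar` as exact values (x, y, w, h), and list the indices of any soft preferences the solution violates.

1. sidebar.x = 150  [sidebar.left = list.right + 12]
2. sidebar.y = 16  [list.top = sidebar.top]
3. sidebar.w = 87  [footer.right = sidebar.right + 12]
4. sidebar.h = 135  [nav.top = sidebar.bottom + 12]

sidebar = (x=150, y=16, w=87, h=135)
violated soft preferences: 19, 20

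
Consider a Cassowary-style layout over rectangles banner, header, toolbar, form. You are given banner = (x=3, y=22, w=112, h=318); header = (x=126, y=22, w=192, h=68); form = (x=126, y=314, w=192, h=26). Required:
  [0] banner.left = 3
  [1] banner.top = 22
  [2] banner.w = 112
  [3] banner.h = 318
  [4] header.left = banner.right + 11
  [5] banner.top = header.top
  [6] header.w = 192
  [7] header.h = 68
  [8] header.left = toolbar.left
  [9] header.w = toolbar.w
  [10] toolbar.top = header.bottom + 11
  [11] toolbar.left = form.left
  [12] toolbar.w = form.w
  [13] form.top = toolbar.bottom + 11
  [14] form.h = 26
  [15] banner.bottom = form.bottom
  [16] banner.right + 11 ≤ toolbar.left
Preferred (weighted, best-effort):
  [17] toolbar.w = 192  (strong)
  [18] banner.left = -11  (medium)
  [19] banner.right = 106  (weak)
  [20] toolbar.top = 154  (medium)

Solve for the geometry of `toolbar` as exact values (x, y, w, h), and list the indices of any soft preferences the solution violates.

1. toolbar.x = 126  [header.left = toolbar.left]
2. toolbar.w = 192  [header.w = toolbar.w]
3. toolbar.y = 101  [toolbar.top = header.bottom + 11]
4. toolbar.h = 202  [form.top = toolbar.bottom + 11]

toolbar = (x=126, y=101, w=192, h=202)
violated soft preferences: 18, 19, 20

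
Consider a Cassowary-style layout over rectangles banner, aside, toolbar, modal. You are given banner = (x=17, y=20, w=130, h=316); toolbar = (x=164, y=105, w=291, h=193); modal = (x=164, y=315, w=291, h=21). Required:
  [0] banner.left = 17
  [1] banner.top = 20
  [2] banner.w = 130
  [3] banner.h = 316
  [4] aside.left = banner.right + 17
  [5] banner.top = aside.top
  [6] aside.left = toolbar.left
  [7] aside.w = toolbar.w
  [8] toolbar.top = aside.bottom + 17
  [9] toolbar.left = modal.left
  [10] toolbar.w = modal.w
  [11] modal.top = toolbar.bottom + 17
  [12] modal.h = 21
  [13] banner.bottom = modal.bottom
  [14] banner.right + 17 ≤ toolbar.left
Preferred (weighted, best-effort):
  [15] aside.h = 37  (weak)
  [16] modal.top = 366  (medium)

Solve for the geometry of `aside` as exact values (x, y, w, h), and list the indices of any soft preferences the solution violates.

aside = (x=164, y=20, w=291, h=68)
violated soft preferences: 15, 16

1. aside.x = 164  [aside.left = banner.right + 17]
2. aside.y = 20  [banner.top = aside.top]
3. aside.w = 291  [aside.w = toolbar.w]
4. aside.h = 68  [toolbar.top = aside.bottom + 17]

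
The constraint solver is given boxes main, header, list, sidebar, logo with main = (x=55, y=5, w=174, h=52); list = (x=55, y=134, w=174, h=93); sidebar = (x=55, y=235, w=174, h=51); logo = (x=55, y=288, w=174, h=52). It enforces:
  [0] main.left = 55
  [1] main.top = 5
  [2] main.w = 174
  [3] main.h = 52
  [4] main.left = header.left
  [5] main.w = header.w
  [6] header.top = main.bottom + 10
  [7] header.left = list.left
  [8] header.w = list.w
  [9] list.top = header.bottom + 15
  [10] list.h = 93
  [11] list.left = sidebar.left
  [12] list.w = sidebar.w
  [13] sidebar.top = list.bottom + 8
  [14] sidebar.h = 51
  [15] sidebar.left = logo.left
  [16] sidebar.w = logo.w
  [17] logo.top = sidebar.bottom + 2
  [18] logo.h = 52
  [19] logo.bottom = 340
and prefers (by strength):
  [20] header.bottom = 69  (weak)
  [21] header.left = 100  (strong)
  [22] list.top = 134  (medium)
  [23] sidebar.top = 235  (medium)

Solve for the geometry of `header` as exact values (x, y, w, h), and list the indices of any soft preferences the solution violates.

header = (x=55, y=67, w=174, h=52)
violated soft preferences: 20, 21

1. header.x = 55  [main.left = header.left]
2. header.w = 174  [main.w = header.w]
3. header.y = 67  [header.top = main.bottom + 10]
4. header.h = 52  [list.top = header.bottom + 15]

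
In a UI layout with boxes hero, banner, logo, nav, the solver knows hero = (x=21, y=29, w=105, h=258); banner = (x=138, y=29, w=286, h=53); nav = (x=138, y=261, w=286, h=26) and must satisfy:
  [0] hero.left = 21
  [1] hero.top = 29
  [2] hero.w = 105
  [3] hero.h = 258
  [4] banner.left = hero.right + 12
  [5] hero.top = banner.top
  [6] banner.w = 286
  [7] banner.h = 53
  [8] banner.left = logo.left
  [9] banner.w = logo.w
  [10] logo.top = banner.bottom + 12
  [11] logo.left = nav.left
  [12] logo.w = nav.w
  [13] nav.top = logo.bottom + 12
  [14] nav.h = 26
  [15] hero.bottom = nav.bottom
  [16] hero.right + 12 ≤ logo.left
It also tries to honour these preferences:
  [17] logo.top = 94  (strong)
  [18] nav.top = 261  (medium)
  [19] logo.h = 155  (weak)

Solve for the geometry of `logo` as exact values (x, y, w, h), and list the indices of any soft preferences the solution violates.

1. logo.x = 138  [banner.left = logo.left]
2. logo.w = 286  [banner.w = logo.w]
3. logo.y = 94  [logo.top = banner.bottom + 12]
4. logo.h = 155  [nav.top = logo.bottom + 12]

logo = (x=138, y=94, w=286, h=155)
violated soft preferences: none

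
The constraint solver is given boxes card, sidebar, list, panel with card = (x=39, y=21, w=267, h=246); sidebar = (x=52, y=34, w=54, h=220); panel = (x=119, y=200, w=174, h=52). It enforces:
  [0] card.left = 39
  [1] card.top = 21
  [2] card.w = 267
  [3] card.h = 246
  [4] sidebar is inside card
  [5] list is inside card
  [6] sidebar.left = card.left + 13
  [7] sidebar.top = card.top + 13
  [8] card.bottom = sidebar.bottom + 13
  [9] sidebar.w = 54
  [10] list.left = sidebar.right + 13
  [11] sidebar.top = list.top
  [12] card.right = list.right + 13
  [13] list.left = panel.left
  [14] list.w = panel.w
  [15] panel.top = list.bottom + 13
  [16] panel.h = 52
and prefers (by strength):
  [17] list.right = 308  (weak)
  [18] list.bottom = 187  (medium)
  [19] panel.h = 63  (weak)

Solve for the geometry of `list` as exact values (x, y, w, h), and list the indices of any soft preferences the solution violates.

1. list.x = 119  [list.left = sidebar.right + 13]
2. list.y = 34  [sidebar.top = list.top]
3. list.w = 174  [card.right = list.right + 13]
4. list.h = 153  [panel.top = list.bottom + 13]

list = (x=119, y=34, w=174, h=153)
violated soft preferences: 17, 19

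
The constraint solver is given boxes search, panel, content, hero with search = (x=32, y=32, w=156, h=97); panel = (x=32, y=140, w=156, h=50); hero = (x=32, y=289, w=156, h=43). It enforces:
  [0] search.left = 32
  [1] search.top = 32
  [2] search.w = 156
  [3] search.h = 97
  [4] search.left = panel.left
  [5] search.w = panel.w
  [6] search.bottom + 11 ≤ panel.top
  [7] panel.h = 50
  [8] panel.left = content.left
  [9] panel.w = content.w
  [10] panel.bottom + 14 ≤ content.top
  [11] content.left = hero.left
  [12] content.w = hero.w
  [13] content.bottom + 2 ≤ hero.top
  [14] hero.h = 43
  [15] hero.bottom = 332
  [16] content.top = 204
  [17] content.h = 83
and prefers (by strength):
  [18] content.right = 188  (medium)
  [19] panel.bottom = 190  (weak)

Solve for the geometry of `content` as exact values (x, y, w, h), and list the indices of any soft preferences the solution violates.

1. content.x = 32  [panel.left = content.left]
2. content.w = 156  [panel.w = content.w]
3. content.y = 204  [content.top = 204]
4. content.h = 83  [content.h = 83]

content = (x=32, y=204, w=156, h=83)
violated soft preferences: none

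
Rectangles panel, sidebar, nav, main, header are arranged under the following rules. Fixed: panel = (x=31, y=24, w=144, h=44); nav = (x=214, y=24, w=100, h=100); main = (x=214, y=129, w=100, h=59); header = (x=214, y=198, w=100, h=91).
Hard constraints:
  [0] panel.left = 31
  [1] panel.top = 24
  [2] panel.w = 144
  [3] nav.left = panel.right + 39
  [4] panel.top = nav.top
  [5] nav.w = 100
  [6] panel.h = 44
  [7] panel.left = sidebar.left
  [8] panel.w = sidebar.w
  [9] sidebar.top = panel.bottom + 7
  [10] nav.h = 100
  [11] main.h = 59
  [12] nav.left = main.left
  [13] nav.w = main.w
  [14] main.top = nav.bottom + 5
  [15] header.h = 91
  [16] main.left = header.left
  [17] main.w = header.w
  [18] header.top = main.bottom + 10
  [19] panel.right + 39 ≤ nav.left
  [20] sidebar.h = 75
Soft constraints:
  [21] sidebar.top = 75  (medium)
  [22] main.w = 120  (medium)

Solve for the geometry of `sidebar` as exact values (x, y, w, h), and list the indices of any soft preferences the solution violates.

sidebar = (x=31, y=75, w=144, h=75)
violated soft preferences: 22

1. sidebar.x = 31  [panel.left = sidebar.left]
2. sidebar.w = 144  [panel.w = sidebar.w]
3. sidebar.y = 75  [sidebar.top = panel.bottom + 7]
4. sidebar.h = 75  [sidebar.h = 75]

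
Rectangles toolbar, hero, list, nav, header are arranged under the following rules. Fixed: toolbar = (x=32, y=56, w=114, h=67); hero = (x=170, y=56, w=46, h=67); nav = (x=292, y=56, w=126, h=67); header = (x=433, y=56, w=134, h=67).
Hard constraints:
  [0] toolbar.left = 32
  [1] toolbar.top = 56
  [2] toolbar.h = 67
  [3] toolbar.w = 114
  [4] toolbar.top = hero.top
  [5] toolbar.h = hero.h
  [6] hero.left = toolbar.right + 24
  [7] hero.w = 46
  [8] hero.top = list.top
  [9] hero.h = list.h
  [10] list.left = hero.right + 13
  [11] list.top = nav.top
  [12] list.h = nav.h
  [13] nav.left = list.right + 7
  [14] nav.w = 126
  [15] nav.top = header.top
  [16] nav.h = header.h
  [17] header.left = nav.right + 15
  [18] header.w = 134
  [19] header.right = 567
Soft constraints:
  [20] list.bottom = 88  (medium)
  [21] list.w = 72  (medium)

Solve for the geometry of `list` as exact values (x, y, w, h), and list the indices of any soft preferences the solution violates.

list = (x=229, y=56, w=56, h=67)
violated soft preferences: 20, 21

1. list.y = 56  [hero.top = list.top]
2. list.h = 67  [hero.h = list.h]
3. list.x = 229  [list.left = hero.right + 13]
4. list.w = 56  [nav.left = list.right + 7]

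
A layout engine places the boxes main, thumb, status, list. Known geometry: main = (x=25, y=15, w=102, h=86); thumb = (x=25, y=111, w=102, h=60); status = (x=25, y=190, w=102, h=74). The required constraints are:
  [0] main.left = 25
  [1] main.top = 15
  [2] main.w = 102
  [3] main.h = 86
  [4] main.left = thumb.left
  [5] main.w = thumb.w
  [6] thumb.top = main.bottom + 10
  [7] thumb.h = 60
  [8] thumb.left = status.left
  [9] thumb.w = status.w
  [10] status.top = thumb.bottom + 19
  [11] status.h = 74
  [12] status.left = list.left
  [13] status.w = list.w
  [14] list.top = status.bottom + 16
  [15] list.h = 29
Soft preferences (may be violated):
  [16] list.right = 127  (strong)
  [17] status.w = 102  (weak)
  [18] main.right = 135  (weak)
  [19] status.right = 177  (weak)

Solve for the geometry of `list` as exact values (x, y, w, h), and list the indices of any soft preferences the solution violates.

1. list.x = 25  [status.left = list.left]
2. list.w = 102  [status.w = list.w]
3. list.y = 280  [list.top = status.bottom + 16]
4. list.h = 29  [list.h = 29]

list = (x=25, y=280, w=102, h=29)
violated soft preferences: 18, 19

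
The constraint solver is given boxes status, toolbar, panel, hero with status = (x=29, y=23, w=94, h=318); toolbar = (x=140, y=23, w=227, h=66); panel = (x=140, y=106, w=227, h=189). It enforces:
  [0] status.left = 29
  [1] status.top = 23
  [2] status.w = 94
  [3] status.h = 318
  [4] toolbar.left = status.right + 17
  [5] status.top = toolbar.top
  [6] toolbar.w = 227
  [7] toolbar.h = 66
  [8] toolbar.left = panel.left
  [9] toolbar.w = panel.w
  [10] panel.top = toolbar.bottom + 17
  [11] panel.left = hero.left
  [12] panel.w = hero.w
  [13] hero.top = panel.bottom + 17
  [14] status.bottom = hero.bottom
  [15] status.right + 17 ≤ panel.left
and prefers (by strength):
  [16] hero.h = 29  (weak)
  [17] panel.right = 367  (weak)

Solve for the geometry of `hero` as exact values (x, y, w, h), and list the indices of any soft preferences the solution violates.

1. hero.x = 140  [panel.left = hero.left]
2. hero.w = 227  [panel.w = hero.w]
3. hero.y = 312  [hero.top = panel.bottom + 17]
4. hero.h = 29  [status.bottom = hero.bottom]

hero = (x=140, y=312, w=227, h=29)
violated soft preferences: none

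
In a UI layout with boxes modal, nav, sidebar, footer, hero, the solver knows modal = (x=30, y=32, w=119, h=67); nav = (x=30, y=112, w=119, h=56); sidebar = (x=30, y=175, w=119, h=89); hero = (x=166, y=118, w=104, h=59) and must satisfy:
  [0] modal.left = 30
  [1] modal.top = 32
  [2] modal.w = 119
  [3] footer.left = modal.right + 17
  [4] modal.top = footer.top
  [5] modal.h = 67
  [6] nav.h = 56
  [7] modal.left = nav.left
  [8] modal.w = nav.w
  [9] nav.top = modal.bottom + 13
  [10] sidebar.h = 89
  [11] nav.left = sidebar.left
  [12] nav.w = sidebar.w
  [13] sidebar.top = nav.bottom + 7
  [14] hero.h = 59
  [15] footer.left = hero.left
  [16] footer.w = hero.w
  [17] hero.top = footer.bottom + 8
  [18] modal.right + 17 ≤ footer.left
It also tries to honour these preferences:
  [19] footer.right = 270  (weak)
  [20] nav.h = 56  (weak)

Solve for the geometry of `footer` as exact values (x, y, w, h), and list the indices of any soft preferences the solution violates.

1. footer.x = 166  [footer.left = modal.right + 17]
2. footer.y = 32  [modal.top = footer.top]
3. footer.w = 104  [footer.w = hero.w]
4. footer.h = 78  [hero.top = footer.bottom + 8]

footer = (x=166, y=32, w=104, h=78)
violated soft preferences: none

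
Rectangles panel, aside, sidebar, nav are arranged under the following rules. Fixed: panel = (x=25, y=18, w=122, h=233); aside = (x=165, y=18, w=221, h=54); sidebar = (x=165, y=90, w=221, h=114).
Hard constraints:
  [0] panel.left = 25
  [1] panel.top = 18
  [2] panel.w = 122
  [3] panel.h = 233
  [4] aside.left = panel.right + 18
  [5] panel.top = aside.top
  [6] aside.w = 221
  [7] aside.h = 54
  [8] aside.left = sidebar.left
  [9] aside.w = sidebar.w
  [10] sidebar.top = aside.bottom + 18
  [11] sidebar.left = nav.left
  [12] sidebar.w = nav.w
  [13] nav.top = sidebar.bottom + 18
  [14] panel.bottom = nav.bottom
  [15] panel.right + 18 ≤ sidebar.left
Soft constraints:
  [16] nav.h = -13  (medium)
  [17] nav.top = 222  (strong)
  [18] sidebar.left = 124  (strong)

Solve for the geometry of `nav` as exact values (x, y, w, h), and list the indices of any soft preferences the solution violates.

1. nav.x = 165  [sidebar.left = nav.left]
2. nav.w = 221  [sidebar.w = nav.w]
3. nav.y = 222  [nav.top = sidebar.bottom + 18]
4. nav.h = 29  [panel.bottom = nav.bottom]

nav = (x=165, y=222, w=221, h=29)
violated soft preferences: 16, 18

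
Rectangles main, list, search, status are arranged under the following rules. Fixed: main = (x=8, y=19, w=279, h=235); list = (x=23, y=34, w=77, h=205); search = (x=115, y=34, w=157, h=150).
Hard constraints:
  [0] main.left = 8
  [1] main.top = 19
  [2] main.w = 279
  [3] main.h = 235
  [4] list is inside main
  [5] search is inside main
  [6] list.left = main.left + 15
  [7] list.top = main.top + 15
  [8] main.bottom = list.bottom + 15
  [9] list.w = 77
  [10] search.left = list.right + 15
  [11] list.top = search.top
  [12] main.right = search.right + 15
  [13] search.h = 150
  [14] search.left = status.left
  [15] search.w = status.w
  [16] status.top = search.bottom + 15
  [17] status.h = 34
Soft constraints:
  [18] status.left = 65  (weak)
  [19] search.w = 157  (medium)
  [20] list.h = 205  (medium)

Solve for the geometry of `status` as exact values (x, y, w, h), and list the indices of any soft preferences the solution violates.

1. status.x = 115  [search.left = status.left]
2. status.w = 157  [search.w = status.w]
3. status.y = 199  [status.top = search.bottom + 15]
4. status.h = 34  [status.h = 34]

status = (x=115, y=199, w=157, h=34)
violated soft preferences: 18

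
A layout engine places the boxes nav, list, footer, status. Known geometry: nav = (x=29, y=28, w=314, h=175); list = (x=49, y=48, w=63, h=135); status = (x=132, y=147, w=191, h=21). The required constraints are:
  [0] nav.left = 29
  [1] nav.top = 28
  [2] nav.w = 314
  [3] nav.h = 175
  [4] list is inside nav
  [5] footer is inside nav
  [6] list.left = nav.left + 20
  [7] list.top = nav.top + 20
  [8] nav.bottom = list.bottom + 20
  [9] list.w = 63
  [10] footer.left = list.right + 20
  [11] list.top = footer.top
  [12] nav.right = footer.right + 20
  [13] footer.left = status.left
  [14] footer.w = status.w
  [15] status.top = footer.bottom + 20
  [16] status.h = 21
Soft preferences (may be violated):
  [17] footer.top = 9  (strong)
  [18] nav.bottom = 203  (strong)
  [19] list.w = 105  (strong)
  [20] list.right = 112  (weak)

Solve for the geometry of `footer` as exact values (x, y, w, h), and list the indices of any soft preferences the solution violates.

1. footer.x = 132  [footer.left = list.right + 20]
2. footer.y = 48  [list.top = footer.top]
3. footer.w = 191  [nav.right = footer.right + 20]
4. footer.h = 79  [status.top = footer.bottom + 20]

footer = (x=132, y=48, w=191, h=79)
violated soft preferences: 17, 19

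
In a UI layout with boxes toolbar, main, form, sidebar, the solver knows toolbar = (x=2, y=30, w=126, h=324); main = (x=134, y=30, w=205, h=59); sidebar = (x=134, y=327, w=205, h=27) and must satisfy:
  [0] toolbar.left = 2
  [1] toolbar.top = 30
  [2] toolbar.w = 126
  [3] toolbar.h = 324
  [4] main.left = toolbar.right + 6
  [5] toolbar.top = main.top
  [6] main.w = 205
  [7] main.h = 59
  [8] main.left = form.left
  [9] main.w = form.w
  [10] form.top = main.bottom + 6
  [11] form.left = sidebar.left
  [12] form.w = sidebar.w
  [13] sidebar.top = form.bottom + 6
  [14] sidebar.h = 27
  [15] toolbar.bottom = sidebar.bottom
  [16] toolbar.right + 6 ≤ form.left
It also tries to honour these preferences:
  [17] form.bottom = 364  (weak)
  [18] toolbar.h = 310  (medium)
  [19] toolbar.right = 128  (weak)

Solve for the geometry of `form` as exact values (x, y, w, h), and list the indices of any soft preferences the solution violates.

form = (x=134, y=95, w=205, h=226)
violated soft preferences: 17, 18

1. form.x = 134  [main.left = form.left]
2. form.w = 205  [main.w = form.w]
3. form.y = 95  [form.top = main.bottom + 6]
4. form.h = 226  [sidebar.top = form.bottom + 6]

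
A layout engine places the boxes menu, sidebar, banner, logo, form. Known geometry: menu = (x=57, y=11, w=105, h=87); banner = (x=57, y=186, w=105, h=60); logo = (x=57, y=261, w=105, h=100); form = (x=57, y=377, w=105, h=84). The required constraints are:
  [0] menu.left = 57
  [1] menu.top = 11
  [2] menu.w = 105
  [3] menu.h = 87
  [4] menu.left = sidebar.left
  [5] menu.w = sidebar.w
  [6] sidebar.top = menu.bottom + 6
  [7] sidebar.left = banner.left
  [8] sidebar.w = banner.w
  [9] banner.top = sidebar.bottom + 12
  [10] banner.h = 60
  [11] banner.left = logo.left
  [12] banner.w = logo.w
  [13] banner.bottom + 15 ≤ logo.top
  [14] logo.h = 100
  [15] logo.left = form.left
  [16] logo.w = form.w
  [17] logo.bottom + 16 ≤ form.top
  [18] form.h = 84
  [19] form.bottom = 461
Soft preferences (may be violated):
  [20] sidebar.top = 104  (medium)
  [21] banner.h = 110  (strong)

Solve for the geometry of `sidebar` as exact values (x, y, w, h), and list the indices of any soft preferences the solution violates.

sidebar = (x=57, y=104, w=105, h=70)
violated soft preferences: 21

1. sidebar.x = 57  [menu.left = sidebar.left]
2. sidebar.w = 105  [menu.w = sidebar.w]
3. sidebar.y = 104  [sidebar.top = menu.bottom + 6]
4. sidebar.h = 70  [banner.top = sidebar.bottom + 12]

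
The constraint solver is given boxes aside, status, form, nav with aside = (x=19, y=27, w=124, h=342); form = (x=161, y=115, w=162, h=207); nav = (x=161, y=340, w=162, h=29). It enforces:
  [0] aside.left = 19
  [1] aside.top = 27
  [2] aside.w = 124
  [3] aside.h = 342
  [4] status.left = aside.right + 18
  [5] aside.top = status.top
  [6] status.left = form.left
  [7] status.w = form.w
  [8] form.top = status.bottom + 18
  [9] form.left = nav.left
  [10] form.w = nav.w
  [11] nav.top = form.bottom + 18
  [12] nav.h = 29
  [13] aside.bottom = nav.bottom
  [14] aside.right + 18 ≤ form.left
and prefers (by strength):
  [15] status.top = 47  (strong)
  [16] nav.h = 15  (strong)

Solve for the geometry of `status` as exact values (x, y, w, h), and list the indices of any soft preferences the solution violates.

status = (x=161, y=27, w=162, h=70)
violated soft preferences: 15, 16

1. status.x = 161  [status.left = aside.right + 18]
2. status.y = 27  [aside.top = status.top]
3. status.w = 162  [status.w = form.w]
4. status.h = 70  [form.top = status.bottom + 18]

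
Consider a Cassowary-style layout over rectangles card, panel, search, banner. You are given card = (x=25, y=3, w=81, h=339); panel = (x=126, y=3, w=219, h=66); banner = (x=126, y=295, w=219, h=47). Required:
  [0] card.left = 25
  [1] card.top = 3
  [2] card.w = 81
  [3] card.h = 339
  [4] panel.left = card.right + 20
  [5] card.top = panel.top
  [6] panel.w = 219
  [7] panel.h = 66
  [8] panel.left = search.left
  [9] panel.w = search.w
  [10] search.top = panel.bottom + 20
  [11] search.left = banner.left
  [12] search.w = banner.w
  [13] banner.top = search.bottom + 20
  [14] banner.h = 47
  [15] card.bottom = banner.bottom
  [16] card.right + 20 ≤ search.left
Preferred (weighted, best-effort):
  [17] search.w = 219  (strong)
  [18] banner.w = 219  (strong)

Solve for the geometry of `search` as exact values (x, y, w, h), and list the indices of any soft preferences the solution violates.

1. search.x = 126  [panel.left = search.left]
2. search.w = 219  [panel.w = search.w]
3. search.y = 89  [search.top = panel.bottom + 20]
4. search.h = 186  [banner.top = search.bottom + 20]

search = (x=126, y=89, w=219, h=186)
violated soft preferences: none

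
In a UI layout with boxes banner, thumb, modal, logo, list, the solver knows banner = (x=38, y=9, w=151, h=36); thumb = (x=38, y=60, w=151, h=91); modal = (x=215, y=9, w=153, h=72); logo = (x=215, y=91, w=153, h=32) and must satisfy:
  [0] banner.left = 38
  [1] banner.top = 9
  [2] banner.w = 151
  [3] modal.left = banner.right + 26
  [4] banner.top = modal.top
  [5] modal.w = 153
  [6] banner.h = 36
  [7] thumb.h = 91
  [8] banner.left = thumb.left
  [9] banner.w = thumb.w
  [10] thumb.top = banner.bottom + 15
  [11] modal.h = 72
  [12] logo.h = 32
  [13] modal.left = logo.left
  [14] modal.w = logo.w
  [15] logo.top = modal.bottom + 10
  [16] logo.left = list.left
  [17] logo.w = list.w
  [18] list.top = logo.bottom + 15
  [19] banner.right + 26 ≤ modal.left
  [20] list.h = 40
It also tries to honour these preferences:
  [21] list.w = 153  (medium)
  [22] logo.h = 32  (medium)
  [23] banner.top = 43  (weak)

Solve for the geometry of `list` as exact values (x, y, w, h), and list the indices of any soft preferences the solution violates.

list = (x=215, y=138, w=153, h=40)
violated soft preferences: 23

1. list.x = 215  [logo.left = list.left]
2. list.w = 153  [logo.w = list.w]
3. list.y = 138  [list.top = logo.bottom + 15]
4. list.h = 40  [list.h = 40]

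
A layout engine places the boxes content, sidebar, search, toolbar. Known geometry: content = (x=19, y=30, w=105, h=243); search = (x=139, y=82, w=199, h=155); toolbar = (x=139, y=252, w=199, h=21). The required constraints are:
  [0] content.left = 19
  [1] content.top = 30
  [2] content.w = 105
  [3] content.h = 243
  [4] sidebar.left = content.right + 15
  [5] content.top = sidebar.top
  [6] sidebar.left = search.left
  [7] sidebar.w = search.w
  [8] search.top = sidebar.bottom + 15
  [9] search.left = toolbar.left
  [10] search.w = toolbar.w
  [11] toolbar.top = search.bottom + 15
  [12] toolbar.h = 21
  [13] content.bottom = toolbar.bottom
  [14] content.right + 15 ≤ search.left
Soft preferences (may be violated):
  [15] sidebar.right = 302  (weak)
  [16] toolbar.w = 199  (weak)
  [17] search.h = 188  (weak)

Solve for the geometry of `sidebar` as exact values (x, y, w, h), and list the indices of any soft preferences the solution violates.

sidebar = (x=139, y=30, w=199, h=37)
violated soft preferences: 15, 17

1. sidebar.x = 139  [sidebar.left = content.right + 15]
2. sidebar.y = 30  [content.top = sidebar.top]
3. sidebar.w = 199  [sidebar.w = search.w]
4. sidebar.h = 37  [search.top = sidebar.bottom + 15]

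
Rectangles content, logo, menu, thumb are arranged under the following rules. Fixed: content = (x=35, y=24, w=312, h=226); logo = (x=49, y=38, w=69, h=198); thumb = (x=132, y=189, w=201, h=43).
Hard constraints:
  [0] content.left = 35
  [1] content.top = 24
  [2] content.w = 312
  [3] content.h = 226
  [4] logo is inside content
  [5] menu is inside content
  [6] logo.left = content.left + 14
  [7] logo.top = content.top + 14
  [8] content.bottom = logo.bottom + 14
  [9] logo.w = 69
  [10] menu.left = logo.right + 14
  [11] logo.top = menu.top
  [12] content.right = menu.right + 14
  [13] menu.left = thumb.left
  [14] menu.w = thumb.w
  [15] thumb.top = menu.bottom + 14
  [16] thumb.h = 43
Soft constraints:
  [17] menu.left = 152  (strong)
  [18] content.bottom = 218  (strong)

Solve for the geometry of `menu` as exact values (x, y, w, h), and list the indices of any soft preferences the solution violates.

1. menu.x = 132  [menu.left = logo.right + 14]
2. menu.y = 38  [logo.top = menu.top]
3. menu.w = 201  [content.right = menu.right + 14]
4. menu.h = 137  [thumb.top = menu.bottom + 14]

menu = (x=132, y=38, w=201, h=137)
violated soft preferences: 17, 18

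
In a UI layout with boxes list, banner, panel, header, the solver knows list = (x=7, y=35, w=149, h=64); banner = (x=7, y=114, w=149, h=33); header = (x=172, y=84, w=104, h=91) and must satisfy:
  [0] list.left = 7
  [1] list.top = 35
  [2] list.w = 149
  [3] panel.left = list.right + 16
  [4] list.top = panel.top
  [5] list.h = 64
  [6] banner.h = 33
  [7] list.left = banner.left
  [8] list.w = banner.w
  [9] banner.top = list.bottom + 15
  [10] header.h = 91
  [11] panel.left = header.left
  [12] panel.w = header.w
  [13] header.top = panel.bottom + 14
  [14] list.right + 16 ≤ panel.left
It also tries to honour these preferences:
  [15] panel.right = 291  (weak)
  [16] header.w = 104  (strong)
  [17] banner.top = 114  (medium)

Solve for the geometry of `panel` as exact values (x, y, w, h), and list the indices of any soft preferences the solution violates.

1. panel.x = 172  [panel.left = list.right + 16]
2. panel.y = 35  [list.top = panel.top]
3. panel.w = 104  [panel.w = header.w]
4. panel.h = 35  [header.top = panel.bottom + 14]

panel = (x=172, y=35, w=104, h=35)
violated soft preferences: 15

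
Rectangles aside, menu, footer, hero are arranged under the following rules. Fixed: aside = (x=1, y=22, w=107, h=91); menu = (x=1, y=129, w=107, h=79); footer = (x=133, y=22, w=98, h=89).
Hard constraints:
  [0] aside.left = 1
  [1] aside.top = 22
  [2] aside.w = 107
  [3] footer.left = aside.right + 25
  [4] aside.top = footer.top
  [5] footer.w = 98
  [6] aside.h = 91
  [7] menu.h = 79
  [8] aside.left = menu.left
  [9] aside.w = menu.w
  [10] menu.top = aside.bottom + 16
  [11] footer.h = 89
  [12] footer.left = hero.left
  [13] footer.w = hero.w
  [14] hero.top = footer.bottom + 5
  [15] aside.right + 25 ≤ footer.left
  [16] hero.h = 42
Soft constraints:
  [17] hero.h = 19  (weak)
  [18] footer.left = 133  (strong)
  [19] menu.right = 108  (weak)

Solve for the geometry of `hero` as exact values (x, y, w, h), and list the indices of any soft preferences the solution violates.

1. hero.x = 133  [footer.left = hero.left]
2. hero.w = 98  [footer.w = hero.w]
3. hero.y = 116  [hero.top = footer.bottom + 5]
4. hero.h = 42  [hero.h = 42]

hero = (x=133, y=116, w=98, h=42)
violated soft preferences: 17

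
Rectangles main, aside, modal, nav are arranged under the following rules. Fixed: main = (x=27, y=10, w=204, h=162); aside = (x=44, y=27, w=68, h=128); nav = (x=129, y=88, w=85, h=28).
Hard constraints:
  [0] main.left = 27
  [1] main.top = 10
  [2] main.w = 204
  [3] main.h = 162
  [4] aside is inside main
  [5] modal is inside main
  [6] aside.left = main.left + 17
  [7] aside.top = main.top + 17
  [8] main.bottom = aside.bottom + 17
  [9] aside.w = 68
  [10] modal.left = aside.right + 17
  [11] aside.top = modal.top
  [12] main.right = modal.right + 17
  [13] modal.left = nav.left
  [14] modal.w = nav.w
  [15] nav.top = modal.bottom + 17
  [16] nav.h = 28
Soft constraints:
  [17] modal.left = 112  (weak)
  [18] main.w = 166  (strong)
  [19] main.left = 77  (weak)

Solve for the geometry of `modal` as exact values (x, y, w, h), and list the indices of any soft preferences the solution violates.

1. modal.x = 129  [modal.left = aside.right + 17]
2. modal.y = 27  [aside.top = modal.top]
3. modal.w = 85  [main.right = modal.right + 17]
4. modal.h = 44  [nav.top = modal.bottom + 17]

modal = (x=129, y=27, w=85, h=44)
violated soft preferences: 17, 18, 19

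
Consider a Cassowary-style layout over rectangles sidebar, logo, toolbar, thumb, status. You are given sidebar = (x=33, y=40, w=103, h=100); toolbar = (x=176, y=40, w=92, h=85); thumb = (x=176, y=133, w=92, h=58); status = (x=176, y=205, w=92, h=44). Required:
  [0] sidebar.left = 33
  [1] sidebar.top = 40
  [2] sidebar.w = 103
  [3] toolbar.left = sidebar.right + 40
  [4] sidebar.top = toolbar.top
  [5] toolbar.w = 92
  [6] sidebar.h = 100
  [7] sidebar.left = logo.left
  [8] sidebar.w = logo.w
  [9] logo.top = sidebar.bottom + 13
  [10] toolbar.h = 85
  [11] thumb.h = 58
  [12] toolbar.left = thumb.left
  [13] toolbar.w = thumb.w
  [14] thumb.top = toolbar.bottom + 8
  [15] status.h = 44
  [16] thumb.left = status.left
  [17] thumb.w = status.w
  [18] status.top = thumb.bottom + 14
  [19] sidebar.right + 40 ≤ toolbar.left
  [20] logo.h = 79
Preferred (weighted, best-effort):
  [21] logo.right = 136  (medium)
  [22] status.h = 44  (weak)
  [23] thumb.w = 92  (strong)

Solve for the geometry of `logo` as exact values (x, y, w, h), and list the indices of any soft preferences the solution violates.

1. logo.x = 33  [sidebar.left = logo.left]
2. logo.w = 103  [sidebar.w = logo.w]
3. logo.y = 153  [logo.top = sidebar.bottom + 13]
4. logo.h = 79  [logo.h = 79]

logo = (x=33, y=153, w=103, h=79)
violated soft preferences: none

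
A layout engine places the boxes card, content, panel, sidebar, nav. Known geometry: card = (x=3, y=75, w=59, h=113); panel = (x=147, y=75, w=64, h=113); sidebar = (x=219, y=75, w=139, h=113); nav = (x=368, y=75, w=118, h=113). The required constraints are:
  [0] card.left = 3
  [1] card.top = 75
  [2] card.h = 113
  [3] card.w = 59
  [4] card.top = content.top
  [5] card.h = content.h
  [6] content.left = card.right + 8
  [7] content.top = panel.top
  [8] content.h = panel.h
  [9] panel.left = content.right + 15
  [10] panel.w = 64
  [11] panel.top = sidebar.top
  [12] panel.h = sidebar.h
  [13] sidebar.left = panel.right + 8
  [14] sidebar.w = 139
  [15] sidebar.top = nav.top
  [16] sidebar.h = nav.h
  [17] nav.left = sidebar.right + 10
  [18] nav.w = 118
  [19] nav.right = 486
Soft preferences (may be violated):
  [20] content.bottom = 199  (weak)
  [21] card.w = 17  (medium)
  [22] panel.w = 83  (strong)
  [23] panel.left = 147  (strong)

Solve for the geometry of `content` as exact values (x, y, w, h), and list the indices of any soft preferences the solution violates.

1. content.y = 75  [card.top = content.top]
2. content.h = 113  [card.h = content.h]
3. content.x = 70  [content.left = card.right + 8]
4. content.w = 62  [panel.left = content.right + 15]

content = (x=70, y=75, w=62, h=113)
violated soft preferences: 20, 21, 22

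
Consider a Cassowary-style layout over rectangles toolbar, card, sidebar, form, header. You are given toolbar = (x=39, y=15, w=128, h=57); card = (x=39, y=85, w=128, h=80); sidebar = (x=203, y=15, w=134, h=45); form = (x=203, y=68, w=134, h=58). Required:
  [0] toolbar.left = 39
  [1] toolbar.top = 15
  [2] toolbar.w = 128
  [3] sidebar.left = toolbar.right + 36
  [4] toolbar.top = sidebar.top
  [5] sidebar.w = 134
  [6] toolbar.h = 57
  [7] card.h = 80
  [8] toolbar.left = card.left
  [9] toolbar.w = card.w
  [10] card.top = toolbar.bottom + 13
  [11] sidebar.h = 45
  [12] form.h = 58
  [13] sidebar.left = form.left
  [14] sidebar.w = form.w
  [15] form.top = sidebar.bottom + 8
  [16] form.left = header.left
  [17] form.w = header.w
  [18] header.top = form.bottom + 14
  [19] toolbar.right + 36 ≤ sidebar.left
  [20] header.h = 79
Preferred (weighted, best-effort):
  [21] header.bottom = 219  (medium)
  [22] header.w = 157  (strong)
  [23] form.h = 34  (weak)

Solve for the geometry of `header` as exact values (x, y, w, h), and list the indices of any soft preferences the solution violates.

header = (x=203, y=140, w=134, h=79)
violated soft preferences: 22, 23

1. header.x = 203  [form.left = header.left]
2. header.w = 134  [form.w = header.w]
3. header.y = 140  [header.top = form.bottom + 14]
4. header.h = 79  [header.h = 79]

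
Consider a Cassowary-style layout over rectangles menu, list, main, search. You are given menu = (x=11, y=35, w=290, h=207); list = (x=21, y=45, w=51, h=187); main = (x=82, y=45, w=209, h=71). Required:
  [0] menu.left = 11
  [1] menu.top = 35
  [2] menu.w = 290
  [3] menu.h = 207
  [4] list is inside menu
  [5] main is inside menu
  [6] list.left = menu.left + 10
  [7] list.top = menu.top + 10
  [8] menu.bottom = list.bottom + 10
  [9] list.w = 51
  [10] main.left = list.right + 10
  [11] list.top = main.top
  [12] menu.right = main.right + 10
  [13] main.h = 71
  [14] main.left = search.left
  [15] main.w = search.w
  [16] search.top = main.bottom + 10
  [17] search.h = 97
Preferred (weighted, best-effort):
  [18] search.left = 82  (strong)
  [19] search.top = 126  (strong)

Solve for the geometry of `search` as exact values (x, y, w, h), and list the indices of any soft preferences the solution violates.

search = (x=82, y=126, w=209, h=97)
violated soft preferences: none

1. search.x = 82  [main.left = search.left]
2. search.w = 209  [main.w = search.w]
3. search.y = 126  [search.top = main.bottom + 10]
4. search.h = 97  [search.h = 97]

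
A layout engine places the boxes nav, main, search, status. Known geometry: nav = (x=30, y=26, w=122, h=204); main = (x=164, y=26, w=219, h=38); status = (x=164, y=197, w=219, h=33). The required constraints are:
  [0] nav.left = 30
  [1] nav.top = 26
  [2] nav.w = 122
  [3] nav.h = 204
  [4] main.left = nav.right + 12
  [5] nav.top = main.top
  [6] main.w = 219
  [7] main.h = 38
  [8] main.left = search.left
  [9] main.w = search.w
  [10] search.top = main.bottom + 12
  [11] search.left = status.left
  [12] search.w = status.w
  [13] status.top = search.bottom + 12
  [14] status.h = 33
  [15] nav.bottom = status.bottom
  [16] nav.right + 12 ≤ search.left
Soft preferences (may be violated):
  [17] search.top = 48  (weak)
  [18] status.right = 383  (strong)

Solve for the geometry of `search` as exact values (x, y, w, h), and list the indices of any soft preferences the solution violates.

search = (x=164, y=76, w=219, h=109)
violated soft preferences: 17

1. search.x = 164  [main.left = search.left]
2. search.w = 219  [main.w = search.w]
3. search.y = 76  [search.top = main.bottom + 12]
4. search.h = 109  [status.top = search.bottom + 12]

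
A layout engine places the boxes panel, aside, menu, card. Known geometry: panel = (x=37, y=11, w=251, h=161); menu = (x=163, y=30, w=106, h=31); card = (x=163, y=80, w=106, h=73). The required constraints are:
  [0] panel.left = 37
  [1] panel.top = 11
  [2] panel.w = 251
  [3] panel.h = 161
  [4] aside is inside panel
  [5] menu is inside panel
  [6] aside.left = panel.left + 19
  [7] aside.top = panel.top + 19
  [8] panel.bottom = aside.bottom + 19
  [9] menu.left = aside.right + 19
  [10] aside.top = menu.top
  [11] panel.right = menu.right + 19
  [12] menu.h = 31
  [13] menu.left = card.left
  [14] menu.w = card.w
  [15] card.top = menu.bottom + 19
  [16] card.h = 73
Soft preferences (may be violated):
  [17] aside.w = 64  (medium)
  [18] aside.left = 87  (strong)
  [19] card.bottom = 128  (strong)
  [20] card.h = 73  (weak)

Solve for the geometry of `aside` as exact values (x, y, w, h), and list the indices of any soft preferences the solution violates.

aside = (x=56, y=30, w=88, h=123)
violated soft preferences: 17, 18, 19

1. aside.x = 56  [aside.left = panel.left + 19]
2. aside.y = 30  [aside.top = panel.top + 19]
3. aside.h = 123  [panel.bottom = aside.bottom + 19]
4. aside.w = 88  [menu.left = aside.right + 19]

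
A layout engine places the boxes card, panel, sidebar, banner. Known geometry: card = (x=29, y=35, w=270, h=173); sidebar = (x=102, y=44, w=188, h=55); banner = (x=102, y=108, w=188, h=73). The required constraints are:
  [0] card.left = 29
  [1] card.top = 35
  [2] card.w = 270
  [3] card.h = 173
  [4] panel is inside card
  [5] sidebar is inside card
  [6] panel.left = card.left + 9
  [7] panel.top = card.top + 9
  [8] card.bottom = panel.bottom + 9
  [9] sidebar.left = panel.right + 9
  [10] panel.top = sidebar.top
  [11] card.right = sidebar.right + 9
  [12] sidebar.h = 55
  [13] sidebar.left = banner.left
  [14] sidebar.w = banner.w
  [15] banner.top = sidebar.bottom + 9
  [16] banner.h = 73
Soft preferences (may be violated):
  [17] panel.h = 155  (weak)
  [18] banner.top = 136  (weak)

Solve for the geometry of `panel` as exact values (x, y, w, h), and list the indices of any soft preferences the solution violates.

panel = (x=38, y=44, w=55, h=155)
violated soft preferences: 18

1. panel.x = 38  [panel.left = card.left + 9]
2. panel.y = 44  [panel.top = card.top + 9]
3. panel.h = 155  [card.bottom = panel.bottom + 9]
4. panel.w = 55  [sidebar.left = panel.right + 9]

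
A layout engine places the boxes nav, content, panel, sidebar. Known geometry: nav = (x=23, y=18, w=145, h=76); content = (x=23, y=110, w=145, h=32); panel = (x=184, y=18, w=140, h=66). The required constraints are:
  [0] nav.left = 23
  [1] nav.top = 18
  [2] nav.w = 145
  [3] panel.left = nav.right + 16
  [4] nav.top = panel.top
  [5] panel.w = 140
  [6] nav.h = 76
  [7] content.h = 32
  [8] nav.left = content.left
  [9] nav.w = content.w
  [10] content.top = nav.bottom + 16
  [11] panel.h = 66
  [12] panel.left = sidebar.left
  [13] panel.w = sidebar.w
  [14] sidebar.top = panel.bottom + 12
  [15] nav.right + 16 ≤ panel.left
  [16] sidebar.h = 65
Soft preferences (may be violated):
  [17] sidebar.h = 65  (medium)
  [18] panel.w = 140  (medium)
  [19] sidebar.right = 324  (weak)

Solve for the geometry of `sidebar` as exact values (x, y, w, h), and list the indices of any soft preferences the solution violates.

sidebar = (x=184, y=96, w=140, h=65)
violated soft preferences: none

1. sidebar.x = 184  [panel.left = sidebar.left]
2. sidebar.w = 140  [panel.w = sidebar.w]
3. sidebar.y = 96  [sidebar.top = panel.bottom + 12]
4. sidebar.h = 65  [sidebar.h = 65]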